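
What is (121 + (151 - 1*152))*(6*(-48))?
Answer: -34560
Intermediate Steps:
(121 + (151 - 1*152))*(6*(-48)) = (121 + (151 - 152))*(-288) = (121 - 1)*(-288) = 120*(-288) = -34560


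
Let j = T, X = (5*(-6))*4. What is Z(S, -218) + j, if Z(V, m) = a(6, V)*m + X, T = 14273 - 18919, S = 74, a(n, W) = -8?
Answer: -3022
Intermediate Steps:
X = -120 (X = -30*4 = -120)
T = -4646
Z(V, m) = -120 - 8*m (Z(V, m) = -8*m - 120 = -120 - 8*m)
j = -4646
Z(S, -218) + j = (-120 - 8*(-218)) - 4646 = (-120 + 1744) - 4646 = 1624 - 4646 = -3022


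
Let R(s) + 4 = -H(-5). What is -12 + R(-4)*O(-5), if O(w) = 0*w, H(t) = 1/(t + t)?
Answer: -12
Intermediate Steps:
H(t) = 1/(2*t)
O(w) = 0
R(s) = -39/10 (R(s) = -4 - 1/(2*(-5)) = -4 - (-1)/(2*5) = -4 - 1*(-1/10) = -4 + 1/10 = -39/10)
-12 + R(-4)*O(-5) = -12 - 39/10*0 = -12 + 0 = -12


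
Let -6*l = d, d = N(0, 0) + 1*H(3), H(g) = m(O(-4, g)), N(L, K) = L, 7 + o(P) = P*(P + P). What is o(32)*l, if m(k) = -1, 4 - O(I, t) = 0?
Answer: 2041/6 ≈ 340.17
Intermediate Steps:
o(P) = -7 + 2*P² (o(P) = -7 + P*(P + P) = -7 + P*(2*P) = -7 + 2*P²)
O(I, t) = 4 (O(I, t) = 4 - 1*0 = 4 + 0 = 4)
H(g) = -1
d = -1 (d = 0 + 1*(-1) = 0 - 1 = -1)
l = ⅙ (l = -⅙*(-1) = ⅙ ≈ 0.16667)
o(32)*l = (-7 + 2*32²)*(⅙) = (-7 + 2*1024)*(⅙) = (-7 + 2048)*(⅙) = 2041*(⅙) = 2041/6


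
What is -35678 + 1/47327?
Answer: -1688532705/47327 ≈ -35678.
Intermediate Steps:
-35678 + 1/47327 = -1688532705/47327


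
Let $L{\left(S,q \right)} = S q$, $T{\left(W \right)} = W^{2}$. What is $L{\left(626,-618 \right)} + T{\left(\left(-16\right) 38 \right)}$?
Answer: $-17204$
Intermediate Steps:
$L{\left(626,-618 \right)} + T{\left(\left(-16\right) 38 \right)} = 626 \left(-618\right) + \left(\left(-16\right) 38\right)^{2} = -386868 + \left(-608\right)^{2} = -386868 + 369664 = -17204$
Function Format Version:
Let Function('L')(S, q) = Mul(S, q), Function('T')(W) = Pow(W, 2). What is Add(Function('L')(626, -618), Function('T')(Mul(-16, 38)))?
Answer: -17204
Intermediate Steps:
Add(Function('L')(626, -618), Function('T')(Mul(-16, 38))) = Add(Mul(626, -618), Pow(Mul(-16, 38), 2)) = Add(-386868, Pow(-608, 2)) = Add(-386868, 369664) = -17204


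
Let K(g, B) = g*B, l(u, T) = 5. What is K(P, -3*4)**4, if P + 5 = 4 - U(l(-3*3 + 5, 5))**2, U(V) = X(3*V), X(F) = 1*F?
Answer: 54095201243136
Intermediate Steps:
X(F) = F
U(V) = 3*V
P = -226 (P = -5 + (4 - (3*5)**2) = -5 + (4 - 1*15**2) = -5 + (4 - 1*225) = -5 + (4 - 225) = -5 - 221 = -226)
K(g, B) = B*g
K(P, -3*4)**4 = (-3*4*(-226))**4 = (-12*(-226))**4 = 2712**4 = 54095201243136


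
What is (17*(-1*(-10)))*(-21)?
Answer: -3570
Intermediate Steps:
(17*(-1*(-10)))*(-21) = (17*10)*(-21) = 170*(-21) = -3570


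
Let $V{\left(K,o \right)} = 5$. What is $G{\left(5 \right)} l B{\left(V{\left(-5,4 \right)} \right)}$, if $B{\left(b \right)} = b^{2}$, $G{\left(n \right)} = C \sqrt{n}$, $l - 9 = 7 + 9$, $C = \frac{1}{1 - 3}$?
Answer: $- \frac{625 \sqrt{5}}{2} \approx -698.77$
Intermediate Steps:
$C = - \frac{1}{2}$ ($C = \frac{1}{-2} = - \frac{1}{2} \approx -0.5$)
$l = 25$ ($l = 9 + \left(7 + 9\right) = 9 + 16 = 25$)
$G{\left(n \right)} = - \frac{\sqrt{n}}{2}$
$G{\left(5 \right)} l B{\left(V{\left(-5,4 \right)} \right)} = - \frac{\sqrt{5}}{2} \cdot 25 \cdot 5^{2} = - \frac{25 \sqrt{5}}{2} \cdot 25 = - \frac{625 \sqrt{5}}{2}$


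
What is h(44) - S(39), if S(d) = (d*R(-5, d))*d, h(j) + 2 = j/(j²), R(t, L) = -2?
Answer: 133761/44 ≈ 3040.0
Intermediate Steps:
h(j) = -2 + 1/j (h(j) = -2 + j/(j²) = -2 + j/j² = -2 + 1/j)
S(d) = -2*d² (S(d) = (d*(-2))*d = (-2*d)*d = -2*d²)
h(44) - S(39) = (-2 + 1/44) - (-2)*39² = (-2 + 1/44) - (-2)*1521 = -87/44 - 1*(-3042) = -87/44 + 3042 = 133761/44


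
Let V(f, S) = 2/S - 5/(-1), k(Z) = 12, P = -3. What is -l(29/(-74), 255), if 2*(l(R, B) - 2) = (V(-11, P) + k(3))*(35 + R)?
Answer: -126377/444 ≈ -284.63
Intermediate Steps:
V(f, S) = 5 + 2/S (V(f, S) = 2/S - 5*(-1) = 2/S + 5 = 5 + 2/S)
l(R, B) = 1727/6 + 49*R/6 (l(R, B) = 2 + (((5 + 2/(-3)) + 12)*(35 + R))/2 = 2 + (((5 + 2*(-⅓)) + 12)*(35 + R))/2 = 2 + (((5 - ⅔) + 12)*(35 + R))/2 = 2 + ((13/3 + 12)*(35 + R))/2 = 2 + (49*(35 + R)/3)/2 = 2 + (1715/3 + 49*R/3)/2 = 2 + (1715/6 + 49*R/6) = 1727/6 + 49*R/6)
-l(29/(-74), 255) = -(1727/6 + 49*(29/(-74))/6) = -(1727/6 + 49*(29*(-1/74))/6) = -(1727/6 + (49/6)*(-29/74)) = -(1727/6 - 1421/444) = -1*126377/444 = -126377/444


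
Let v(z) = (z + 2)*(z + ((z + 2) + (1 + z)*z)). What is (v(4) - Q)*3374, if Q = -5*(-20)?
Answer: 269920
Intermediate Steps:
Q = 100
v(z) = (2 + z)*(2 + 2*z + z*(1 + z)) (v(z) = (2 + z)*(z + ((2 + z) + z*(1 + z))) = (2 + z)*(z + (2 + z + z*(1 + z))) = (2 + z)*(2 + 2*z + z*(1 + z)))
(v(4) - Q)*3374 = ((4 + 4³ + 5*4² + 8*4) - 1*100)*3374 = ((4 + 64 + 5*16 + 32) - 100)*3374 = ((4 + 64 + 80 + 32) - 100)*3374 = (180 - 100)*3374 = 80*3374 = 269920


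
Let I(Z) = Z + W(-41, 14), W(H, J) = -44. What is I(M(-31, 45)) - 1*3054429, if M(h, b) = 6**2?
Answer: -3054437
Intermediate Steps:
M(h, b) = 36
I(Z) = -44 + Z (I(Z) = Z - 44 = -44 + Z)
I(M(-31, 45)) - 1*3054429 = (-44 + 36) - 1*3054429 = -8 - 3054429 = -3054437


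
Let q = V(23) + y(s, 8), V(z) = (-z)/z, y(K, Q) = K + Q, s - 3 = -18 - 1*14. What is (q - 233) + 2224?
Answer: 1969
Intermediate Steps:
s = -29 (s = 3 + (-18 - 1*14) = 3 + (-18 - 14) = 3 - 32 = -29)
V(z) = -1
q = -22 (q = -1 + (-29 + 8) = -1 - 21 = -22)
(q - 233) + 2224 = (-22 - 233) + 2224 = -255 + 2224 = 1969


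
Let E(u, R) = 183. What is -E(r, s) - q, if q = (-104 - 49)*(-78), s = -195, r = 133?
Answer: -12117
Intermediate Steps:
q = 11934 (q = -153*(-78) = 11934)
-E(r, s) - q = -1*183 - 1*11934 = -183 - 11934 = -12117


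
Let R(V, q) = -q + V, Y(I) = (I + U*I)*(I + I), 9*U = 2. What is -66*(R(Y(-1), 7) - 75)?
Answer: 15752/3 ≈ 5250.7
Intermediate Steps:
U = 2/9 (U = (⅑)*2 = 2/9 ≈ 0.22222)
Y(I) = 22*I²/9 (Y(I) = (I + 2*I/9)*(I + I) = (11*I/9)*(2*I) = 22*I²/9)
R(V, q) = V - q
-66*(R(Y(-1), 7) - 75) = -66*(((22/9)*(-1)² - 1*7) - 75) = -66*(((22/9)*1 - 7) - 75) = -66*((22/9 - 7) - 75) = -66*(-41/9 - 75) = -66*(-716/9) = 15752/3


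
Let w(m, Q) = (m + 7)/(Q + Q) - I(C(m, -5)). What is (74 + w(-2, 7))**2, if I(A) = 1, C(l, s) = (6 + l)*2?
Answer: 1054729/196 ≈ 5381.3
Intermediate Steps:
C(l, s) = 12 + 2*l
w(m, Q) = -1 + (7 + m)/(2*Q) (w(m, Q) = (m + 7)/(Q + Q) - 1*1 = (7 + m)/((2*Q)) - 1 = (7 + m)*(1/(2*Q)) - 1 = (7 + m)/(2*Q) - 1 = -1 + (7 + m)/(2*Q))
(74 + w(-2, 7))**2 = (74 + (1/2)*(7 - 2 - 2*7)/7)**2 = (74 + (1/2)*(1/7)*(7 - 2 - 14))**2 = (74 + (1/2)*(1/7)*(-9))**2 = (74 - 9/14)**2 = (1027/14)**2 = 1054729/196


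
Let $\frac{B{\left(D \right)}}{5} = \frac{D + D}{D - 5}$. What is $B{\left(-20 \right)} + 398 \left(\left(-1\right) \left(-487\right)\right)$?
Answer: $193834$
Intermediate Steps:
$B{\left(D \right)} = \frac{10 D}{-5 + D}$ ($B{\left(D \right)} = 5 \frac{D + D}{D - 5} = 5 \frac{2 D}{-5 + D} = \frac{10 D}{-5 + D}$)
$B{\left(-20 \right)} + 398 \left(\left(-1\right) \left(-487\right)\right) = 10 \left(-20\right) \frac{1}{-5 - 20} + 398 \left(\left(-1\right) \left(-487\right)\right) = 10 \left(-20\right) \frac{1}{-25} + 398 \cdot 487 = 10 \left(-20\right) \left(- \frac{1}{25}\right) + 193826 = 8 + 193826 = 193834$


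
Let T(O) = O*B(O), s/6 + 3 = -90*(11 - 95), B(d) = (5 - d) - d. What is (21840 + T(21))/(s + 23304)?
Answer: 413/1346 ≈ 0.30684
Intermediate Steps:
B(d) = 5 - 2*d
s = 45342 (s = -18 + 6*(-90*(11 - 95)) = -18 + 6*(-90*(-84)) = -18 + 6*7560 = -18 + 45360 = 45342)
T(O) = O*(5 - 2*O)
(21840 + T(21))/(s + 23304) = (21840 + 21*(5 - 2*21))/(45342 + 23304) = (21840 + 21*(5 - 42))/68646 = (21840 + 21*(-37))*(1/68646) = (21840 - 777)*(1/68646) = 21063*(1/68646) = 413/1346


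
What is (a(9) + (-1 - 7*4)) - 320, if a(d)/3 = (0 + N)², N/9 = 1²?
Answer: -106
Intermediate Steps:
N = 9 (N = 9*1² = 9*1 = 9)
a(d) = 243 (a(d) = 3*(0 + 9)² = 3*9² = 3*81 = 243)
(a(9) + (-1 - 7*4)) - 320 = (243 + (-1 - 7*4)) - 320 = (243 + (-1 - 28)) - 320 = (243 - 29) - 320 = 214 - 320 = -106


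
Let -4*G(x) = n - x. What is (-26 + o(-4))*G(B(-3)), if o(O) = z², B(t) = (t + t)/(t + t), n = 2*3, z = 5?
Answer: 5/4 ≈ 1.2500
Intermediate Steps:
n = 6
B(t) = 1 (B(t) = (2*t)/((2*t)) = (2*t)*(1/(2*t)) = 1)
o(O) = 25 (o(O) = 5² = 25)
G(x) = -3/2 + x/4 (G(x) = -(6 - x)/4 = -3/2 + x/4)
(-26 + o(-4))*G(B(-3)) = (-26 + 25)*(-3/2 + (¼)*1) = -(-3/2 + ¼) = -1*(-5/4) = 5/4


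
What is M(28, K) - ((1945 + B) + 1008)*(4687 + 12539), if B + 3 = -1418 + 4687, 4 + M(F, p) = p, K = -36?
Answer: -107128534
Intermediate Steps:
M(F, p) = -4 + p
B = 3266 (B = -3 + (-1418 + 4687) = -3 + 3269 = 3266)
M(28, K) - ((1945 + B) + 1008)*(4687 + 12539) = (-4 - 36) - ((1945 + 3266) + 1008)*(4687 + 12539) = -40 - (5211 + 1008)*17226 = -40 - 6219*17226 = -40 - 1*107128494 = -40 - 107128494 = -107128534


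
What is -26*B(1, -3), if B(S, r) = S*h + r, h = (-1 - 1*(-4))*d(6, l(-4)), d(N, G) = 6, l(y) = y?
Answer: -390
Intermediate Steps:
h = 18 (h = (-1 - 1*(-4))*6 = (-1 + 4)*6 = 3*6 = 18)
B(S, r) = r + 18*S (B(S, r) = S*18 + r = 18*S + r = r + 18*S)
-26*B(1, -3) = -26*(-3 + 18*1) = -26*(-3 + 18) = -26*15 = -390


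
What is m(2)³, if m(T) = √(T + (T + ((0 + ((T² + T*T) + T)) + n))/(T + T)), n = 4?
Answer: 6*√6 ≈ 14.697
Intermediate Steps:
m(T) = √(T + (4 + 2*T + 2*T²)/(2*T)) (m(T) = √(T + (T + ((0 + ((T² + T*T) + T)) + 4))/(T + T)) = √(T + (T + ((0 + ((T² + T²) + T)) + 4))/((2*T))) = √(T + (T + ((0 + (2*T² + T)) + 4))*(1/(2*T))) = √(T + (T + ((0 + (T + 2*T²)) + 4))*(1/(2*T))) = √(T + (T + ((T + 2*T²) + 4))*(1/(2*T))) = √(T + (T + (4 + T + 2*T²))*(1/(2*T))) = √(T + (4 + 2*T + 2*T²)*(1/(2*T))) = √(T + (4 + 2*T + 2*T²)/(2*T)))
m(2)³ = (√(1 + 2*2 + 2/2))³ = (√(1 + 4 + 2*(½)))³ = (√(1 + 4 + 1))³ = (√6)³ = 6*√6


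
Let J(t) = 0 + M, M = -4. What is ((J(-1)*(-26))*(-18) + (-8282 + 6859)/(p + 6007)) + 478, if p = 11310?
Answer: -24141321/17317 ≈ -1394.1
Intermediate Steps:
J(t) = -4 (J(t) = 0 - 4 = -4)
((J(-1)*(-26))*(-18) + (-8282 + 6859)/(p + 6007)) + 478 = (-4*(-26)*(-18) + (-8282 + 6859)/(11310 + 6007)) + 478 = (104*(-18) - 1423/17317) + 478 = (-1872 - 1423*1/17317) + 478 = (-1872 - 1423/17317) + 478 = -32418847/17317 + 478 = -24141321/17317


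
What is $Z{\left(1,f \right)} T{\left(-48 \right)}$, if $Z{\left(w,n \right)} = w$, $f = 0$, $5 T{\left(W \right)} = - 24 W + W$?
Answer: $\frac{1104}{5} \approx 220.8$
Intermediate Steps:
$T{\left(W \right)} = - \frac{23 W}{5}$ ($T{\left(W \right)} = \frac{- 24 W + W}{5} = \frac{\left(-23\right) W}{5} = - \frac{23 W}{5}$)
$Z{\left(1,f \right)} T{\left(-48 \right)} = 1 \left(\left(- \frac{23}{5}\right) \left(-48\right)\right) = 1 \cdot \frac{1104}{5} = \frac{1104}{5}$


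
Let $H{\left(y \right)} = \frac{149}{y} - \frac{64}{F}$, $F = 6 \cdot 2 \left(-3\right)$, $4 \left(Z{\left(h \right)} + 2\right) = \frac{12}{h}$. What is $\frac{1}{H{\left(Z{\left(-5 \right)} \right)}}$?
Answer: $- \frac{117}{6497} \approx -0.018008$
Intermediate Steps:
$Z{\left(h \right)} = -2 + \frac{3}{h}$ ($Z{\left(h \right)} = -2 + \frac{12 \frac{1}{h}}{4} = -2 + \frac{3}{h}$)
$F = -36$ ($F = 12 \left(-3\right) = -36$)
$H{\left(y \right)} = \frac{16}{9} + \frac{149}{y}$ ($H{\left(y \right)} = \frac{149}{y} - \frac{64}{-36} = \frac{149}{y} - - \frac{16}{9} = \frac{149}{y} + \frac{16}{9} = \frac{16}{9} + \frac{149}{y}$)
$\frac{1}{H{\left(Z{\left(-5 \right)} \right)}} = \frac{1}{\frac{16}{9} + \frac{149}{-2 + \frac{3}{-5}}} = \frac{1}{\frac{16}{9} + \frac{149}{-2 + 3 \left(- \frac{1}{5}\right)}} = \frac{1}{\frac{16}{9} + \frac{149}{-2 - \frac{3}{5}}} = \frac{1}{\frac{16}{9} + \frac{149}{- \frac{13}{5}}} = \frac{1}{\frac{16}{9} + 149 \left(- \frac{5}{13}\right)} = \frac{1}{\frac{16}{9} - \frac{745}{13}} = \frac{1}{- \frac{6497}{117}} = - \frac{117}{6497}$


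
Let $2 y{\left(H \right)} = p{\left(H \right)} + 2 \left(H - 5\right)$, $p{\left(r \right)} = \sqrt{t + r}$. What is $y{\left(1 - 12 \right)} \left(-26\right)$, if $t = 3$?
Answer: $416 - 26 i \sqrt{2} \approx 416.0 - 36.77 i$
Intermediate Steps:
$p{\left(r \right)} = \sqrt{3 + r}$
$y{\left(H \right)} = -5 + H + \frac{\sqrt{3 + H}}{2}$ ($y{\left(H \right)} = \frac{\sqrt{3 + H} + 2 \left(H - 5\right)}{2} = \frac{\sqrt{3 + H} + 2 \left(-5 + H\right)}{2} = \frac{\sqrt{3 + H} + \left(-10 + 2 H\right)}{2} = \frac{-10 + \sqrt{3 + H} + 2 H}{2} = -5 + H + \frac{\sqrt{3 + H}}{2}$)
$y{\left(1 - 12 \right)} \left(-26\right) = \left(-5 + \left(1 - 12\right) + \frac{\sqrt{3 + \left(1 - 12\right)}}{2}\right) \left(-26\right) = \left(-5 - 11 + \frac{\sqrt{3 - 11}}{2}\right) \left(-26\right) = \left(-5 - 11 + \frac{\sqrt{-8}}{2}\right) \left(-26\right) = \left(-5 - 11 + \frac{2 i \sqrt{2}}{2}\right) \left(-26\right) = \left(-5 - 11 + i \sqrt{2}\right) \left(-26\right) = \left(-16 + i \sqrt{2}\right) \left(-26\right) = 416 - 26 i \sqrt{2}$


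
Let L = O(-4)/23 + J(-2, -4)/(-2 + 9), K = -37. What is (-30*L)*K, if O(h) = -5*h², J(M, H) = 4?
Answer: -519480/161 ≈ -3226.6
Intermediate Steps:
L = -468/161 (L = -5*(-4)²/23 + 4/(-2 + 9) = -5*16*(1/23) + 4/7 = -80*1/23 + 4*(⅐) = -80/23 + 4/7 = -468/161 ≈ -2.9068)
(-30*L)*K = -30*(-468/161)*(-37) = (14040/161)*(-37) = -519480/161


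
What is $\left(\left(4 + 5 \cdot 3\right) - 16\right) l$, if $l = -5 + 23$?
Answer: $54$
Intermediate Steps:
$l = 18$
$\left(\left(4 + 5 \cdot 3\right) - 16\right) l = \left(\left(4 + 5 \cdot 3\right) - 16\right) 18 = \left(\left(4 + 15\right) - 16\right) 18 = \left(19 - 16\right) 18 = 3 \cdot 18 = 54$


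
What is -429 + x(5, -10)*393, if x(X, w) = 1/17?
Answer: -6900/17 ≈ -405.88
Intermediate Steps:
x(X, w) = 1/17
-429 + x(5, -10)*393 = -429 + (1/17)*393 = -429 + 393/17 = -6900/17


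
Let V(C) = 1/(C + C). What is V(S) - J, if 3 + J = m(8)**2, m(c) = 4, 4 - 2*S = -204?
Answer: -2703/208 ≈ -12.995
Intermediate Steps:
S = 104 (S = 2 - 1/2*(-204) = 2 + 102 = 104)
J = 13 (J = -3 + 4**2 = -3 + 16 = 13)
V(C) = 1/(2*C)
V(S) - J = (1/2)/104 - 1*13 = (1/2)*(1/104) - 13 = 1/208 - 13 = -2703/208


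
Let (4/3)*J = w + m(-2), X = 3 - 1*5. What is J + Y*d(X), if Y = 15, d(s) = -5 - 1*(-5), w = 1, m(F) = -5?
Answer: -3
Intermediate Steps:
X = -2 (X = 3 - 5 = -2)
d(s) = 0 (d(s) = -5 + 5 = 0)
J = -3 (J = 3*(1 - 5)/4 = (3/4)*(-4) = -3)
J + Y*d(X) = -3 + 15*0 = -3 + 0 = -3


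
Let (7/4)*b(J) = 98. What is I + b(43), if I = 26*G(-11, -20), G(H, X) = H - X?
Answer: 290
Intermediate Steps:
b(J) = 56 (b(J) = (4/7)*98 = 56)
I = 234 (I = 26*(-11 - 1*(-20)) = 26*(-11 + 20) = 26*9 = 234)
I + b(43) = 234 + 56 = 290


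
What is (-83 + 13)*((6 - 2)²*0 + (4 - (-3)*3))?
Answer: -910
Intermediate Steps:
(-83 + 13)*((6 - 2)²*0 + (4 - (-3)*3)) = -70*(4²*0 + (4 - 1*(-9))) = -70*(16*0 + (4 + 9)) = -70*(0 + 13) = -70*13 = -910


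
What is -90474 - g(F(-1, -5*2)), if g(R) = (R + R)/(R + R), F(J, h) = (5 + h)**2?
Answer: -90475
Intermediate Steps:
g(R) = 1 (g(R) = (2*R)/((2*R)) = (2*R)*(1/(2*R)) = 1)
-90474 - g(F(-1, -5*2)) = -90474 - 1*1 = -90474 - 1 = -90475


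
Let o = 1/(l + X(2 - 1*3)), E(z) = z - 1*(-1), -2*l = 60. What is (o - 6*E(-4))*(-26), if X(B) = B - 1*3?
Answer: -7943/17 ≈ -467.24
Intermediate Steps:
l = -30 (l = -1/2*60 = -30)
X(B) = -3 + B (X(B) = B - 3 = -3 + B)
E(z) = 1 + z (E(z) = z + 1 = 1 + z)
o = -1/34 (o = 1/(-30 + (-3 + (2 - 1*3))) = 1/(-30 + (-3 + (2 - 3))) = 1/(-30 + (-3 - 1)) = 1/(-30 - 4) = 1/(-34) = -1/34 ≈ -0.029412)
(o - 6*E(-4))*(-26) = (-1/34 - 6*(1 - 4))*(-26) = (-1/34 - 6*(-3))*(-26) = (-1/34 + 18)*(-26) = (611/34)*(-26) = -7943/17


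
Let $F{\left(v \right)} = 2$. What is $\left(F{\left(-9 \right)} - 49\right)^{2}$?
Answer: $2209$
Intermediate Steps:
$\left(F{\left(-9 \right)} - 49\right)^{2} = \left(2 - 49\right)^{2} = \left(-47\right)^{2} = 2209$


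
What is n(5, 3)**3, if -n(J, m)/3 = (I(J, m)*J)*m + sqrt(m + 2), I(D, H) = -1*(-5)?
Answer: -11421000 - 455760*sqrt(5) ≈ -1.2440e+7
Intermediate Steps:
I(D, H) = 5
n(J, m) = -3*sqrt(2 + m) - 15*J*m (n(J, m) = -3*((5*J)*m + sqrt(m + 2)) = -3*(5*J*m + sqrt(2 + m)) = -3*(sqrt(2 + m) + 5*J*m) = -3*sqrt(2 + m) - 15*J*m)
n(5, 3)**3 = (-3*sqrt(2 + 3) - 15*5*3)**3 = (-3*sqrt(5) - 225)**3 = (-225 - 3*sqrt(5))**3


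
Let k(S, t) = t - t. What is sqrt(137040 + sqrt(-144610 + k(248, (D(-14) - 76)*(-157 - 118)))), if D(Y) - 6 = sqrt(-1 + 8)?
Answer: sqrt(137040 + I*sqrt(144610)) ≈ 370.19 + 0.5136*I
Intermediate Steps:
D(Y) = 6 + sqrt(7) (D(Y) = 6 + sqrt(-1 + 8) = 6 + sqrt(7))
k(S, t) = 0
sqrt(137040 + sqrt(-144610 + k(248, (D(-14) - 76)*(-157 - 118)))) = sqrt(137040 + sqrt(-144610 + 0)) = sqrt(137040 + sqrt(-144610)) = sqrt(137040 + I*sqrt(144610))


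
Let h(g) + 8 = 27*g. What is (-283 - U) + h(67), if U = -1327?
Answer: 2845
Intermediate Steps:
h(g) = -8 + 27*g
(-283 - U) + h(67) = (-283 - 1*(-1327)) + (-8 + 27*67) = (-283 + 1327) + (-8 + 1809) = 1044 + 1801 = 2845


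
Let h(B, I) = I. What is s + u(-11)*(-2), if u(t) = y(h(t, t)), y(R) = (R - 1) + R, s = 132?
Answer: 178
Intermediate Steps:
y(R) = -1 + 2*R (y(R) = (-1 + R) + R = -1 + 2*R)
u(t) = -1 + 2*t
s + u(-11)*(-2) = 132 + (-1 + 2*(-11))*(-2) = 132 + (-1 - 22)*(-2) = 132 - 23*(-2) = 132 + 46 = 178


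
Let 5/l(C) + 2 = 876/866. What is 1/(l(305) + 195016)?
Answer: 428/83464683 ≈ 5.1279e-6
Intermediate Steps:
l(C) = -2165/428 (l(C) = 5/(-2 + 876/866) = 5/(-2 + 876*(1/866)) = 5/(-2 + 438/433) = 5/(-428/433) = 5*(-433/428) = -2165/428)
1/(l(305) + 195016) = 1/(-2165/428 + 195016) = 1/(83464683/428) = 428/83464683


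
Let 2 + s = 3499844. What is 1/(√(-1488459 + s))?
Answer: √1847/60951 ≈ 0.00070510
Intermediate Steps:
s = 3499842 (s = -2 + 3499844 = 3499842)
1/(√(-1488459 + s)) = 1/(√(-1488459 + 3499842)) = 1/(√2011383) = 1/(33*√1847) = √1847/60951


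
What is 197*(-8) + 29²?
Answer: -735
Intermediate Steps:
197*(-8) + 29² = -1576 + 841 = -735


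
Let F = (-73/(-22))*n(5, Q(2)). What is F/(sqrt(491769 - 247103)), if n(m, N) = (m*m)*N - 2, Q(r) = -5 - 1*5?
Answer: -4599*sqrt(244666)/1345663 ≈ -1.6905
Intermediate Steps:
Q(r) = -10 (Q(r) = -5 - 5 = -10)
n(m, N) = -2 + N*m**2 (n(m, N) = m**2*N - 2 = N*m**2 - 2 = -2 + N*m**2)
F = -9198/11 (F = (-73/(-22))*(-2 - 10*5**2) = (-73*(-1/22))*(-2 - 10*25) = 73*(-2 - 250)/22 = (73/22)*(-252) = -9198/11 ≈ -836.18)
F/(sqrt(491769 - 247103)) = -9198/(11*sqrt(491769 - 247103)) = -9198*sqrt(244666)/244666/11 = -4599*sqrt(244666)/1345663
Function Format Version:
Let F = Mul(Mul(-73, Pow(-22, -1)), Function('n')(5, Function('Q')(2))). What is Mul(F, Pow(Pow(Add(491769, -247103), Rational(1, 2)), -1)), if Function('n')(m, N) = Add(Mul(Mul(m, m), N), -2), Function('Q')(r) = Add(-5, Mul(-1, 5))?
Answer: Mul(Rational(-4599, 1345663), Pow(244666, Rational(1, 2))) ≈ -1.6905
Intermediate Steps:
Function('Q')(r) = -10 (Function('Q')(r) = Add(-5, -5) = -10)
Function('n')(m, N) = Add(-2, Mul(N, Pow(m, 2))) (Function('n')(m, N) = Add(Mul(Pow(m, 2), N), -2) = Add(Mul(N, Pow(m, 2)), -2) = Add(-2, Mul(N, Pow(m, 2))))
F = Rational(-9198, 11) (F = Mul(Mul(-73, Pow(-22, -1)), Add(-2, Mul(-10, Pow(5, 2)))) = Mul(Mul(-73, Rational(-1, 22)), Add(-2, Mul(-10, 25))) = Mul(Rational(73, 22), Add(-2, -250)) = Mul(Rational(73, 22), -252) = Rational(-9198, 11) ≈ -836.18)
Mul(F, Pow(Pow(Add(491769, -247103), Rational(1, 2)), -1)) = Mul(Rational(-9198, 11), Pow(Pow(Add(491769, -247103), Rational(1, 2)), -1)) = Mul(Rational(-9198, 11), Pow(Pow(244666, Rational(1, 2)), -1)) = Mul(Rational(-9198, 11), Mul(Rational(1, 244666), Pow(244666, Rational(1, 2)))) = Mul(Rational(-4599, 1345663), Pow(244666, Rational(1, 2)))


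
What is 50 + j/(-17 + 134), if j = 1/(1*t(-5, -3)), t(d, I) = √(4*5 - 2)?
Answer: 50 + √2/702 ≈ 50.002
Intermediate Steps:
t(d, I) = 3*√2 (t(d, I) = √(20 - 2) = √18 = 3*√2)
j = √2/6 (j = 1/(1*(3*√2)) = 1/(3*√2) = √2/6 ≈ 0.23570)
50 + j/(-17 + 134) = 50 + (√2/6)/(-17 + 134) = 50 + (√2/6)/117 = 50 + √2/702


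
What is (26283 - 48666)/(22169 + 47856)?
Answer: -22383/70025 ≈ -0.31964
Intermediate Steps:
(26283 - 48666)/(22169 + 47856) = -22383/70025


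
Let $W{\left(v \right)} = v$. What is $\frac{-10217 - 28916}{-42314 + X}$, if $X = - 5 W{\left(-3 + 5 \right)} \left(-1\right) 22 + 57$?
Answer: $\frac{39133}{42037} \approx 0.93092$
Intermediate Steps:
$X = 277$ ($X = - 5 \left(-3 + 5\right) \left(-1\right) 22 + 57 = \left(-5\right) 2 \left(-1\right) 22 + 57 = \left(-10\right) \left(-1\right) 22 + 57 = 10 \cdot 22 + 57 = 220 + 57 = 277$)
$\frac{-10217 - 28916}{-42314 + X} = \frac{-10217 - 28916}{-42314 + 277} = - \frac{39133}{-42037} = \left(-39133\right) \left(- \frac{1}{42037}\right) = \frac{39133}{42037}$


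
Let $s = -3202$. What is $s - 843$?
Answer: $-4045$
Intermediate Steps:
$s - 843 = -3202 - 843 = -4045$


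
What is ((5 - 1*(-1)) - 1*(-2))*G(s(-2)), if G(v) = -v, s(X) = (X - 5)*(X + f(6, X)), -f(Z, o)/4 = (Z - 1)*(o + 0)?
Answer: 2128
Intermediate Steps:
f(Z, o) = -4*o*(-1 + Z) (f(Z, o) = -4*(Z - 1)*(o + 0) = -4*(-1 + Z)*o = -4*o*(-1 + Z))
s(X) = -19*X*(-5 + X) (s(X) = (X - 5)*(X + 4*X*(1 - 1*6)) = (-5 + X)*(X + 4*X*(1 - 6)) = (-5 + X)*(X + 4*X*(-5)) = (-5 + X)*(X - 20*X) = (-5 + X)*(-19*X) = -19*X*(-5 + X))
((5 - 1*(-1)) - 1*(-2))*G(s(-2)) = ((5 - 1*(-1)) - 1*(-2))*(-19*(-2)*(5 - 1*(-2))) = ((5 + 1) + 2)*(-19*(-2)*(5 + 2)) = (6 + 2)*(-19*(-2)*7) = 8*(-1*(-266)) = 8*266 = 2128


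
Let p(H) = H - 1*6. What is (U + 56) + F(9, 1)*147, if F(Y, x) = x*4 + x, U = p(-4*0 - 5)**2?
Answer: 912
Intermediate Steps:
p(H) = -6 + H (p(H) = H - 6 = -6 + H)
U = 121 (U = (-6 + (-4*0 - 5))**2 = (-6 + (0 - 5))**2 = (-6 - 5)**2 = (-11)**2 = 121)
F(Y, x) = 5*x (F(Y, x) = 4*x + x = 5*x)
(U + 56) + F(9, 1)*147 = (121 + 56) + (5*1)*147 = 177 + 5*147 = 177 + 735 = 912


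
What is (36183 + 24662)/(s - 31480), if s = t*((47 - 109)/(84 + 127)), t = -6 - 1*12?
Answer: -12838295/6641164 ≈ -1.9331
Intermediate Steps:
t = -18 (t = -6 - 12 = -18)
s = 1116/211 (s = -18*(47 - 109)/(84 + 127) = -(-1116)/211 = -18*(-62/211) = 1116/211 ≈ 5.2891)
(36183 + 24662)/(s - 31480) = (36183 + 24662)/(1116/211 - 31480) = 60845/(-6641164/211) = 60845*(-211/6641164) = -12838295/6641164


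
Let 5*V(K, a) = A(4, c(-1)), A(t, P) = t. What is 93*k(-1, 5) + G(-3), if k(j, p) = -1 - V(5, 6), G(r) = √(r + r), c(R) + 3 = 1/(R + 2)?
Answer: -837/5 + I*√6 ≈ -167.4 + 2.4495*I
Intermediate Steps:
c(R) = -3 + 1/(2 + R) (c(R) = -3 + 1/(R + 2) = -3 + 1/(2 + R))
V(K, a) = ⅘ (V(K, a) = (⅕)*4 = ⅘)
G(r) = √2*√r (G(r) = √(2*r) = √2*√r)
k(j, p) = -9/5 (k(j, p) = -1 - 1*⅘ = -1 - ⅘ = -9/5)
93*k(-1, 5) + G(-3) = 93*(-9/5) + √2*√(-3) = -837/5 + √2*(I*√3) = -837/5 + I*√6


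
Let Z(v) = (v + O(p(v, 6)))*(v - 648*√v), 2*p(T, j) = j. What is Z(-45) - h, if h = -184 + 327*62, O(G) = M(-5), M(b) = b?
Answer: -17840 + 97200*I*√5 ≈ -17840.0 + 2.1735e+5*I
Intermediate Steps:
p(T, j) = j/2
O(G) = -5
h = 20090 (h = -184 + 20274 = 20090)
Z(v) = (-5 + v)*(v - 648*√v) (Z(v) = (v - 5)*(v - 648*√v) = (-5 + v)*(v - 648*√v))
Z(-45) - h = ((-45)² - (-87480)*I*√5 - 5*(-45) + 3240*√(-45)) - 1*20090 = (2025 - (-87480)*I*√5 + 225 + 3240*(3*I*√5)) - 20090 = (2025 + 87480*I*√5 + 225 + 9720*I*√5) - 20090 = (2250 + 97200*I*√5) - 20090 = -17840 + 97200*I*√5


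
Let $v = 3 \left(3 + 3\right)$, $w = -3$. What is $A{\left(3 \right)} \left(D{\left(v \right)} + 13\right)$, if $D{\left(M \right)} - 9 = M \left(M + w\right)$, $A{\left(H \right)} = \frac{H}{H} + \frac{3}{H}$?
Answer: $584$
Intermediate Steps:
$A{\left(H \right)} = 1 + \frac{3}{H}$
$v = 18$ ($v = 3 \cdot 6 = 18$)
$D{\left(M \right)} = 9 + M \left(-3 + M\right)$ ($D{\left(M \right)} = 9 + M \left(M - 3\right) = 9 + M \left(-3 + M\right)$)
$A{\left(3 \right)} \left(D{\left(v \right)} + 13\right) = \frac{3 + 3}{3} \left(\left(9 + 18^{2} - 54\right) + 13\right) = \frac{1}{3} \cdot 6 \left(\left(9 + 324 - 54\right) + 13\right) = 2 \left(279 + 13\right) = 2 \cdot 292 = 584$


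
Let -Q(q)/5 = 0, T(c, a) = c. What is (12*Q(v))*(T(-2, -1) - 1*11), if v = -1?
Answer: 0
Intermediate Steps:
Q(q) = 0 (Q(q) = -5*0 = 0)
(12*Q(v))*(T(-2, -1) - 1*11) = (12*0)*(-2 - 1*11) = 0*(-2 - 11) = 0*(-13) = 0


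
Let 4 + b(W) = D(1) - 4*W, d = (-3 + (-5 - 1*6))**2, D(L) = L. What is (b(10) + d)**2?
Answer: 23409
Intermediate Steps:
d = 196 (d = (-3 + (-5 - 6))**2 = (-3 - 11)**2 = (-14)**2 = 196)
b(W) = -3 - 4*W (b(W) = -4 + (1 - 4*W) = -3 - 4*W)
(b(10) + d)**2 = ((-3 - 4*10) + 196)**2 = ((-3 - 40) + 196)**2 = (-43 + 196)**2 = 153**2 = 23409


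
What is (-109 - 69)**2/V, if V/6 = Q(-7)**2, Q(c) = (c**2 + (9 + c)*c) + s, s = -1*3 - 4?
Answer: 7921/1176 ≈ 6.7355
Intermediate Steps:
s = -7 (s = -3 - 4 = -7)
Q(c) = -7 + c**2 + c*(9 + c) (Q(c) = (c**2 + (9 + c)*c) - 7 = (c**2 + c*(9 + c)) - 7 = -7 + c**2 + c*(9 + c))
V = 4704 (V = 6*(-7 + 2*(-7)**2 + 9*(-7))**2 = 6*(-7 + 2*49 - 63)**2 = 6*(-7 + 98 - 63)**2 = 6*28**2 = 6*784 = 4704)
(-109 - 69)**2/V = (-109 - 69)**2/4704 = (-178)**2*(1/4704) = 31684*(1/4704) = 7921/1176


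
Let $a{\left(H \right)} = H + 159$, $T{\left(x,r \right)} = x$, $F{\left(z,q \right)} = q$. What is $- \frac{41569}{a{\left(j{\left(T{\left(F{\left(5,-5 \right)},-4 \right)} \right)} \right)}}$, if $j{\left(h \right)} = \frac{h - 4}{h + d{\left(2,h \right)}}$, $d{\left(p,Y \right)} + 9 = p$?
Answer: $- \frac{166276}{639} \approx -260.21$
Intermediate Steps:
$d{\left(p,Y \right)} = -9 + p$
$j{\left(h \right)} = \frac{-4 + h}{-7 + h}$ ($j{\left(h \right)} = \frac{h - 4}{h + \left(-9 + 2\right)} = \frac{-4 + h}{h - 7} = \frac{-4 + h}{-7 + h}$)
$a{\left(H \right)} = 159 + H$
$- \frac{41569}{a{\left(j{\left(T{\left(F{\left(5,-5 \right)},-4 \right)} \right)} \right)}} = - \frac{41569}{159 + \frac{-4 - 5}{-7 - 5}} = - \frac{41569}{159 + \frac{1}{-12} \left(-9\right)} = - \frac{41569}{159 - - \frac{3}{4}} = - \frac{41569}{159 + \frac{3}{4}} = - \frac{41569}{\frac{639}{4}} = \left(-41569\right) \frac{4}{639} = - \frac{166276}{639}$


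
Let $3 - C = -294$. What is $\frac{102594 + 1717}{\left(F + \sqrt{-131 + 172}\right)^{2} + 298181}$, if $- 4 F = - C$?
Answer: $\frac{8110824474736}{23617045516705} - \frac{3965486976 \sqrt{41}}{23617045516705} \approx 0.34236$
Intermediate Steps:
$C = 297$ ($C = 3 - -294 = 3 + 294 = 297$)
$F = \frac{297}{4}$ ($F = - \frac{\left(-1\right) 297}{4} = \left(- \frac{1}{4}\right) \left(-297\right) = \frac{297}{4} \approx 74.25$)
$\frac{102594 + 1717}{\left(F + \sqrt{-131 + 172}\right)^{2} + 298181} = \frac{102594 + 1717}{\left(\frac{297}{4} + \sqrt{-131 + 172}\right)^{2} + 298181} = \frac{104311}{\left(\frac{297}{4} + \sqrt{41}\right)^{2} + 298181} = \frac{104311}{298181 + \left(\frac{297}{4} + \sqrt{41}\right)^{2}}$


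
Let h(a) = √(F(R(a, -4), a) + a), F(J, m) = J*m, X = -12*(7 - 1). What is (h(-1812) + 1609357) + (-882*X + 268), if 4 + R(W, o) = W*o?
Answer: 1673129 + 6*I*√364665 ≈ 1.6731e+6 + 3623.3*I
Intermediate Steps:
R(W, o) = -4 + W*o
X = -72 (X = -12*6 = -72)
h(a) = √(a + a*(-4 - 4*a)) (h(a) = √((-4 + a*(-4))*a + a) = √((-4 - 4*a)*a + a) = √(a*(-4 - 4*a) + a) = √(a + a*(-4 - 4*a)))
(h(-1812) + 1609357) + (-882*X + 268) = (√(-1812*(-3 - 4*(-1812))) + 1609357) + (-882*(-72) + 268) = (√(-1812*(-3 + 7248)) + 1609357) + (63504 + 268) = (√(-1812*7245) + 1609357) + 63772 = (√(-13127940) + 1609357) + 63772 = (6*I*√364665 + 1609357) + 63772 = (1609357 + 6*I*√364665) + 63772 = 1673129 + 6*I*√364665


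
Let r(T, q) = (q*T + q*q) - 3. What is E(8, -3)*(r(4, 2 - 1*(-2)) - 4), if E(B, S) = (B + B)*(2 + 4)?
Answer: 2400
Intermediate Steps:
E(B, S) = 12*B (E(B, S) = (2*B)*6 = 12*B)
r(T, q) = -3 + q² + T*q (r(T, q) = (T*q + q²) - 3 = (q² + T*q) - 3 = -3 + q² + T*q)
E(8, -3)*(r(4, 2 - 1*(-2)) - 4) = (12*8)*((-3 + (2 - 1*(-2))² + 4*(2 - 1*(-2))) - 4) = 96*((-3 + (2 + 2)² + 4*(2 + 2)) - 4) = 96*((-3 + 4² + 4*4) - 4) = 96*((-3 + 16 + 16) - 4) = 96*(29 - 4) = 96*25 = 2400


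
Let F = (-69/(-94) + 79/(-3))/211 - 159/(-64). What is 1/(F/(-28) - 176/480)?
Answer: -266568960/120238957 ≈ -2.2170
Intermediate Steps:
F = 4499401/1904064 (F = (-69*(-1/94) + 79*(-⅓))*(1/211) - 159*(-1/64) = (69/94 - 79/3)*(1/211) + 159/64 = -7219/282*1/211 + 159/64 = -7219/59502 + 159/64 = 4499401/1904064 ≈ 2.3631)
1/(F/(-28) - 176/480) = 1/((4499401/1904064)/(-28) - 176/480) = 1/((4499401/1904064)*(-1/28) - 176*1/480) = 1/(-4499401/53313792 - 11/30) = 1/(-120238957/266568960) = -266568960/120238957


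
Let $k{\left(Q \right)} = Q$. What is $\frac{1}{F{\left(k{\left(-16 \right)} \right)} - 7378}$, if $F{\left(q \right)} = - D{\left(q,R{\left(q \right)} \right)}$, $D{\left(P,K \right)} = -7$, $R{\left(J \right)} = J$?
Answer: $- \frac{1}{7371} \approx -0.00013567$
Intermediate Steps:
$F{\left(q \right)} = 7$ ($F{\left(q \right)} = \left(-1\right) \left(-7\right) = 7$)
$\frac{1}{F{\left(k{\left(-16 \right)} \right)} - 7378} = \frac{1}{7 - 7378} = \frac{1}{-7371} = - \frac{1}{7371}$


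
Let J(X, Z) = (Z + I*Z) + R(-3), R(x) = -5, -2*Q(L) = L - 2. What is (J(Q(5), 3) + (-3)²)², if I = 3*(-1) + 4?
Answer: 100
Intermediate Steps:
Q(L) = 1 - L/2 (Q(L) = -(L - 2)/2 = -(-2 + L)/2 = 1 - L/2)
I = 1 (I = -3 + 4 = 1)
J(X, Z) = -5 + 2*Z (J(X, Z) = (Z + 1*Z) - 5 = (Z + Z) - 5 = 2*Z - 5 = -5 + 2*Z)
(J(Q(5), 3) + (-3)²)² = ((-5 + 2*3) + (-3)²)² = ((-5 + 6) + 9)² = (1 + 9)² = 10² = 100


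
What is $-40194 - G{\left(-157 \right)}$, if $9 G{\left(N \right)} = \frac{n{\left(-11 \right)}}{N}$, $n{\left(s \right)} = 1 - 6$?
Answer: $- \frac{56794127}{1413} \approx -40194.0$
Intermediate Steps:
$n{\left(s \right)} = -5$ ($n{\left(s \right)} = 1 - 6 = -5$)
$G{\left(N \right)} = - \frac{5}{9 N}$ ($G{\left(N \right)} = \frac{\left(-5\right) \frac{1}{N}}{9} = - \frac{5}{9 N}$)
$-40194 - G{\left(-157 \right)} = -40194 - - \frac{5}{9 \left(-157\right)} = -40194 - \left(- \frac{5}{9}\right) \left(- \frac{1}{157}\right) = -40194 - \frac{5}{1413} = - \frac{56794127}{1413}$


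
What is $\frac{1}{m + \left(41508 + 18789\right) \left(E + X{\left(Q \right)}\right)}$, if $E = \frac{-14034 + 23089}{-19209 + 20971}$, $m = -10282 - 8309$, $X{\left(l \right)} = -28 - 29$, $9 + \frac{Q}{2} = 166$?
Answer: $- \frac{1762}{5542636905} \approx -3.179 \cdot 10^{-7}$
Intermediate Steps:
$Q = 314$ ($Q = -18 + 2 \cdot 166 = -18 + 332 = 314$)
$X{\left(l \right)} = -57$
$m = -18591$
$E = \frac{9055}{1762} \approx 5.139$
$\frac{1}{m + \left(41508 + 18789\right) \left(E + X{\left(Q \right)}\right)} = \frac{1}{-18591 + \left(41508 + 18789\right) \left(\frac{9055}{1762} - 57\right)} = \frac{1}{-18591 + 60297 \left(- \frac{91379}{1762}\right)} = \frac{1}{-18591 - \frac{5509879563}{1762}} = \frac{1}{- \frac{5542636905}{1762}} = - \frac{1762}{5542636905}$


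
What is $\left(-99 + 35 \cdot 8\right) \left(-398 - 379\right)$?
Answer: $-140637$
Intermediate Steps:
$\left(-99 + 35 \cdot 8\right) \left(-398 - 379\right) = \left(-99 + 280\right) \left(-777\right) = 181 \left(-777\right) = -140637$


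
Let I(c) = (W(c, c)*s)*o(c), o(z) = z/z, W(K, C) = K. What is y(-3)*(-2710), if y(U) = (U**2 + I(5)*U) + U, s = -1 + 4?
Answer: 105690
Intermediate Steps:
s = 3
o(z) = 1
I(c) = 3*c (I(c) = (c*3)*1 = (3*c)*1 = 3*c)
y(U) = U**2 + 16*U (y(U) = (U**2 + (3*5)*U) + U = (U**2 + 15*U) + U = U**2 + 16*U)
y(-3)*(-2710) = -3*(16 - 3)*(-2710) = -3*13*(-2710) = -39*(-2710) = 105690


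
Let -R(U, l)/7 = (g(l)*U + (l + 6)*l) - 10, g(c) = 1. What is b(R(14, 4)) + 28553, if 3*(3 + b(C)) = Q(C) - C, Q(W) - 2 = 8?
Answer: 28656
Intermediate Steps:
Q(W) = 10 (Q(W) = 2 + 8 = 10)
R(U, l) = 70 - 7*U - 7*l*(6 + l) (R(U, l) = -7*((1*U + (l + 6)*l) - 10) = -7*((U + (6 + l)*l) - 10) = -7*((U + l*(6 + l)) - 10) = -7*(-10 + U + l*(6 + l)) = 70 - 7*U - 7*l*(6 + l))
b(C) = 1/3 - C/3 (b(C) = -3 + (10 - C)/3 = -3 + (10/3 - C/3) = 1/3 - C/3)
b(R(14, 4)) + 28553 = (1/3 - (70 - 42*4 - 7*14 - 7*4**2)/3) + 28553 = (1/3 - (70 - 168 - 98 - 7*16)/3) + 28553 = (1/3 - (70 - 168 - 98 - 112)/3) + 28553 = (1/3 - 1/3*(-308)) + 28553 = (1/3 + 308/3) + 28553 = 103 + 28553 = 28656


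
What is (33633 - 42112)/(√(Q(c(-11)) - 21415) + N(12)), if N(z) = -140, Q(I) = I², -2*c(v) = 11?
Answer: 4748240/163939 + 16958*I*√85539/163939 ≈ 28.963 + 30.253*I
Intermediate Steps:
c(v) = -11/2 (c(v) = -½*11 = -11/2)
(33633 - 42112)/(√(Q(c(-11)) - 21415) + N(12)) = (33633 - 42112)/(√((-11/2)² - 21415) - 140) = -8479/(√(121/4 - 21415) - 140) = -8479/(√(-85539/4) - 140) = -8479/(I*√85539/2 - 140) = -8479/(-140 + I*√85539/2)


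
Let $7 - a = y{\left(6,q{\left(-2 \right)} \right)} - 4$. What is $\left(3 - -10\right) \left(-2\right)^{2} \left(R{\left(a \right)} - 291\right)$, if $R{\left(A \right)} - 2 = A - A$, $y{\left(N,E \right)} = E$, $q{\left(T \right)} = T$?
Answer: $-15028$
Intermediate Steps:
$a = 13$ ($a = 7 - \left(-2 - 4\right) = 7 - -6 = 7 + 6 = 13$)
$R{\left(A \right)} = 2$ ($R{\left(A \right)} = 2 + \left(A - A\right) = 2 + 0 = 2$)
$\left(3 - -10\right) \left(-2\right)^{2} \left(R{\left(a \right)} - 291\right) = \left(3 - -10\right) \left(-2\right)^{2} \left(2 - 291\right) = \left(3 + \left(12 - 2\right)\right) 4 \left(-289\right) = \left(3 + 10\right) 4 \left(-289\right) = 13 \cdot 4 \left(-289\right) = 52 \left(-289\right) = -15028$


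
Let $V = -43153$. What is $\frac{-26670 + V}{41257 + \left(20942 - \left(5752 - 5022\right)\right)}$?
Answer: $- \frac{69823}{61469} \approx -1.1359$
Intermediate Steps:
$\frac{-26670 + V}{41257 + \left(20942 - \left(5752 - 5022\right)\right)} = \frac{-26670 - 43153}{41257 + \left(20942 - \left(5752 - 5022\right)\right)} = - \frac{69823}{41257 + \left(20942 - 730\right)} = - \frac{69823}{41257 + 20212} = - \frac{69823}{61469}$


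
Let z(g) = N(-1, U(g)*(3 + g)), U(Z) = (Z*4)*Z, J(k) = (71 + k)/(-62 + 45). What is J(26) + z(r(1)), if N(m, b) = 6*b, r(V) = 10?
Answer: 530303/17 ≈ 31194.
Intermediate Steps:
J(k) = -71/17 - k/17 (J(k) = (71 + k)/(-17) = (71 + k)*(-1/17) = -71/17 - k/17)
U(Z) = 4*Z**2 (U(Z) = (4*Z)*Z = 4*Z**2)
z(g) = 24*g**2*(3 + g) (z(g) = 6*((4*g**2)*(3 + g)) = 6*(4*g**2*(3 + g)) = 24*g**2*(3 + g))
J(26) + z(r(1)) = (-71/17 - 1/17*26) + 24*10**2*(3 + 10) = (-71/17 - 26/17) + 24*100*13 = -97/17 + 31200 = 530303/17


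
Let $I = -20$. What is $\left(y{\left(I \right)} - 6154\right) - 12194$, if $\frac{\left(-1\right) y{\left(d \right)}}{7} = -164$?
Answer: $-17200$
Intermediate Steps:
$y{\left(d \right)} = 1148$ ($y{\left(d \right)} = \left(-7\right) \left(-164\right) = 1148$)
$\left(y{\left(I \right)} - 6154\right) - 12194 = \left(1148 - 6154\right) - 12194 = -5006 - 12194 = -17200$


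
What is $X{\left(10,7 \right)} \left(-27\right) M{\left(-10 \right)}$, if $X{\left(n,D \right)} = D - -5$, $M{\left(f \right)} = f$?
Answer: $3240$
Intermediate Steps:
$X{\left(n,D \right)} = 5 + D$ ($X{\left(n,D \right)} = D + 5 = 5 + D$)
$X{\left(10,7 \right)} \left(-27\right) M{\left(-10 \right)} = \left(5 + 7\right) \left(-27\right) \left(-10\right) = 12 \left(-27\right) \left(-10\right) = \left(-324\right) \left(-10\right) = 3240$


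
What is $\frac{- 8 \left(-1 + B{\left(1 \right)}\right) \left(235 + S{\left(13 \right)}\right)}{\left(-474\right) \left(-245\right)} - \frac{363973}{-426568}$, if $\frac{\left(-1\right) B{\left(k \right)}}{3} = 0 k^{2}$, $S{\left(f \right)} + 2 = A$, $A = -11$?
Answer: $\frac{7170961543}{8256223640} \approx 0.86855$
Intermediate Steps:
$S{\left(f \right)} = -13$ ($S{\left(f \right)} = -2 - 11 = -13$)
$B{\left(k \right)} = 0$ ($B{\left(k \right)} = - 3 \cdot 0 k^{2} = \left(-3\right) 0 = 0$)
$\frac{- 8 \left(-1 + B{\left(1 \right)}\right) \left(235 + S{\left(13 \right)}\right)}{\left(-474\right) \left(-245\right)} - \frac{363973}{-426568} = \frac{- 8 \left(-1 + 0\right) \left(235 - 13\right)}{\left(-474\right) \left(-245\right)} - \frac{363973}{-426568} = \frac{\left(-8\right) \left(-1\right) 222}{116130} - - \frac{363973}{426568} = 8 \cdot 222 \cdot \frac{1}{116130} + \frac{363973}{426568} = 1776 \cdot \frac{1}{116130} + \frac{363973}{426568} = \frac{296}{19355} + \frac{363973}{426568} = \frac{7170961543}{8256223640}$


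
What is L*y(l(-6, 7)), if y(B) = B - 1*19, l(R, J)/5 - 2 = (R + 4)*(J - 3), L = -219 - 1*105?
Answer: 15876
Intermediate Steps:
L = -324 (L = -219 - 105 = -324)
l(R, J) = 10 + 5*(-3 + J)*(4 + R) (l(R, J) = 10 + 5*((R + 4)*(J - 3)) = 10 + 5*((4 + R)*(-3 + J)) = 10 + 5*((-3 + J)*(4 + R)) = 10 + 5*(-3 + J)*(4 + R))
y(B) = -19 + B (y(B) = B - 19 = -19 + B)
L*y(l(-6, 7)) = -324*(-19 + (-50 - 15*(-6) + 20*7 + 5*7*(-6))) = -324*(-19 + (-50 + 90 + 140 - 210)) = -324*(-19 - 30) = -324*(-49) = 15876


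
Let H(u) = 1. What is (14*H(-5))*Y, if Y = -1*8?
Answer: -112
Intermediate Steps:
Y = -8
(14*H(-5))*Y = (14*1)*(-8) = 14*(-8) = -112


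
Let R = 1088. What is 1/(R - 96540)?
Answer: -1/95452 ≈ -1.0476e-5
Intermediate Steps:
1/(R - 96540) = 1/(1088 - 96540) = 1/(-95452) = -1/95452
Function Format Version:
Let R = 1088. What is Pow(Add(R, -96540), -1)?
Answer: Rational(-1, 95452) ≈ -1.0476e-5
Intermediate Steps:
Pow(Add(R, -96540), -1) = Pow(Add(1088, -96540), -1) = Pow(-95452, -1) = Rational(-1, 95452)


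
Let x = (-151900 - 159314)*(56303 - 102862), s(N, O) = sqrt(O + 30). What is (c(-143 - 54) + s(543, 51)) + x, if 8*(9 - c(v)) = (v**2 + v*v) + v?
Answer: 115918423731/8 ≈ 1.4490e+10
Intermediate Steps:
s(N, O) = sqrt(30 + O)
c(v) = 9 - v**2/4 - v/8 (c(v) = 9 - ((v**2 + v*v) + v)/8 = 9 - ((v**2 + v**2) + v)/8 = 9 - (2*v**2 + v)/8 = 9 - (v + 2*v**2)/8 = 9 + (-v**2/4 - v/8) = 9 - v**2/4 - v/8)
x = 14489812626 (x = -311214*(-46559) = 14489812626)
(c(-143 - 54) + s(543, 51)) + x = ((9 - (-143 - 54)**2/4 - (-143 - 54)/8) + sqrt(30 + 51)) + 14489812626 = ((9 - 1/4*(-197)**2 - 1/8*(-197)) + sqrt(81)) + 14489812626 = ((9 - 1/4*38809 + 197/8) + 9) + 14489812626 = ((9 - 38809/4 + 197/8) + 9) + 14489812626 = (-77349/8 + 9) + 14489812626 = -77277/8 + 14489812626 = 115918423731/8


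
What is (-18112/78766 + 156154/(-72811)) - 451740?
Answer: -1295378312206018/2867515613 ≈ -4.5174e+5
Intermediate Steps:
(-18112/78766 + 156154/(-72811)) - 451740 = (-18112*1/78766 + 156154*(-1/72811)) - 451740 = (-9056/39383 - 156154/72811) - 451740 = -6809189398/2867515613 - 451740 = -1295378312206018/2867515613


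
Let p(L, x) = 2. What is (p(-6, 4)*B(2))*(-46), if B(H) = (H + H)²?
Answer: -1472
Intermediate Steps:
B(H) = 4*H² (B(H) = (2*H)² = 4*H²)
(p(-6, 4)*B(2))*(-46) = (2*(4*2²))*(-46) = (2*(4*4))*(-46) = (2*16)*(-46) = 32*(-46) = -1472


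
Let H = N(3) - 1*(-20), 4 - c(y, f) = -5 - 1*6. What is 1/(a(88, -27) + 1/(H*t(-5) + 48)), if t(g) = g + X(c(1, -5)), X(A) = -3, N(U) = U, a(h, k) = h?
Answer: 136/11967 ≈ 0.011365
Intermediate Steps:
c(y, f) = 15 (c(y, f) = 4 - (-5 - 1*6) = 4 - (-5 - 6) = 4 - 1*(-11) = 4 + 11 = 15)
t(g) = -3 + g (t(g) = g - 3 = -3 + g)
H = 23 (H = 3 - 1*(-20) = 3 + 20 = 23)
1/(a(88, -27) + 1/(H*t(-5) + 48)) = 1/(88 + 1/(23*(-3 - 5) + 48)) = 1/(88 + 1/(23*(-8) + 48)) = 1/(88 + 1/(-184 + 48)) = 1/(88 + 1/(-136)) = 1/(88 - 1/136) = 1/(11967/136) = 136/11967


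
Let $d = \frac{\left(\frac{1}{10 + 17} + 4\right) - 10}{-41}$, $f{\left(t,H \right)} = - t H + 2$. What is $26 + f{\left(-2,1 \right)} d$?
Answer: $\frac{29426}{1107} \approx 26.582$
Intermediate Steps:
$f{\left(t,H \right)} = 2 - H t$ ($f{\left(t,H \right)} = - H t + 2 = 2 - H t$)
$d = \frac{161}{1107}$ ($d = \left(\left(\frac{1}{27} + 4\right) - 10\right) \left(- \frac{1}{41}\right) = \left(\frac{109}{27} - 10\right) \left(- \frac{1}{41}\right) = \left(- \frac{161}{27}\right) \left(- \frac{1}{41}\right) = \frac{161}{1107} \approx 0.14544$)
$26 + f{\left(-2,1 \right)} d = 26 + \left(2 - 1 \left(-2\right)\right) \frac{161}{1107} = 26 + \left(2 + 2\right) \frac{161}{1107} = 26 + 4 \cdot \frac{161}{1107} = 26 + \frac{644}{1107} = \frac{29426}{1107}$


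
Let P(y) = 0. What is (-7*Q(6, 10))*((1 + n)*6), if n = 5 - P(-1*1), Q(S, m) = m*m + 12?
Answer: -28224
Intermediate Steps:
Q(S, m) = 12 + m**2 (Q(S, m) = m**2 + 12 = 12 + m**2)
n = 5 (n = 5 - 1*0 = 5 + 0 = 5)
(-7*Q(6, 10))*((1 + n)*6) = (-7*(12 + 10**2))*((1 + 5)*6) = (-7*(12 + 100))*(6*6) = -7*112*36 = -784*36 = -28224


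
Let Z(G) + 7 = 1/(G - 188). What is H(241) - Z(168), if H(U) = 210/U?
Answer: 38181/4820 ≈ 7.9214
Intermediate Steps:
Z(G) = -7 + 1/(-188 + G) (Z(G) = -7 + 1/(G - 188) = -7 + 1/(-188 + G))
H(241) - Z(168) = 210/241 - (1317 - 7*168)/(-188 + 168) = 210*(1/241) - (1317 - 1176)/(-20) = 210/241 - (-1)*141/20 = 210/241 - 1*(-141/20) = 210/241 + 141/20 = 38181/4820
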